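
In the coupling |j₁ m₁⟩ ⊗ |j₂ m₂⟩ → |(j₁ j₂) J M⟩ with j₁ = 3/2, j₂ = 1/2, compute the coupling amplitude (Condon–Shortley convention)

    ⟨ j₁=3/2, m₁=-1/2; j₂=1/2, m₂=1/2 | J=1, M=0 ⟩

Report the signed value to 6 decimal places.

triangle: 1!*2!*0!/4! = 2/24
(j±m)!: 1!*2!*1!*0!*1!*1! = 2
prefactor² = (2J+1)*Δ*N² = 1/2
  k=1: −1/(1!*0!*1!*0!*1!*0!) = -1
Σ = -1  ⇒  CG² = 1/2*(-1)² = 1/2
CG = −√(1/2) = -0.707107

−√(1/2) = -0.707107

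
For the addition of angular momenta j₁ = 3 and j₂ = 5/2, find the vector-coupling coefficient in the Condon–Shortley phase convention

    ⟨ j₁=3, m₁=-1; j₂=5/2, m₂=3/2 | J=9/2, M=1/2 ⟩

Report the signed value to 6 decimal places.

−√(35/99) ≈ -0.594588

√[10·1!5!4!/11! · 2!4!4!1!5!4!] = √(184320/77)
  +(−1)^0/∏(0,1,4,4,1,0)! = 1/576  (running 1/576)
  +(−1)^1/∏(1,0,3,3,2,1)! = -1/72  (running -7/576)
⟨..|..⟩ = √(184320/77)·(-7/576) = -0.594588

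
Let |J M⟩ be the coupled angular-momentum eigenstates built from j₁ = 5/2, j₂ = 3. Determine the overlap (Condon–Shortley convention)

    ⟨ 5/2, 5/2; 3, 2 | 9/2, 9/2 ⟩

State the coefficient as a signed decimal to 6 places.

+0.674200

triangle: 1!·4!·5!/11! = 2880/39916800
(j±m)!: 5!·0!·5!·1!·9!·0! = 5225472000
prefactor² = (2J+1)·Δ·N² = 41472000/11
  k=0: +1/(0!·1!·0!·5!·4!·0!) = 1/2880
Σ = 1/2880  ⇒  CG² = 41472000/11·1/2880² = 5/11
CG = +√(5/11) = +0.674200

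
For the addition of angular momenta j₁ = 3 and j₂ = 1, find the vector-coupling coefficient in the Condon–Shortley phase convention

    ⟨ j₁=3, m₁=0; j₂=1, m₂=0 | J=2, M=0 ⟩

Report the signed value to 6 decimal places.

√[5·2!4!0!/7! · 3!3!1!1!2!2!] = √(48/7)
  +(−1)^1/∏(1,1,2,0,2,0)! = -1/4  (running -1/4)
⟨..|..⟩ = √(48/7)·(-1/4) = -0.654654

-0.654654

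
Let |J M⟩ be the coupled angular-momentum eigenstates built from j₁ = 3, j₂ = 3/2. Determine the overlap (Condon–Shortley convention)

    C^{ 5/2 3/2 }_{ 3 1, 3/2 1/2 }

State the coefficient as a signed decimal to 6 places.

triangle: 2!*4!*1!/8! = 48/40320
(j±m)!: 4!*2!*2!*1!*4!*1! = 2304
prefactor² = (2J+1)*Δ*N² = 576/35
  k=1: −1/(1!*1!*1!*1!*3!*0!) = -1/6
  k=2: +1/(2!*0!*0!*0!*4!*1!) = 1/48
Σ = -7/48  ⇒  CG² = 576/35*(-7/48)² = 7/20
CG = −√(7/20) = -0.591608

−√(7/20) ≈ -0.591608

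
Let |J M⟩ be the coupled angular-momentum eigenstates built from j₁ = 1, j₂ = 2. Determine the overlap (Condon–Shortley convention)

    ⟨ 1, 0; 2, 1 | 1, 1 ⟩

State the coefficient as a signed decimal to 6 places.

−√(3/10) = -0.547723

√[3·2!0!2!/5! · 1!1!3!1!2!0!] = √(6/5)
  +(−1)^1/∏(1,1,0,2,0,0)! = -1/2  (running -1/2)
⟨..|..⟩ = √(6/5)·(-1/2) = -0.547723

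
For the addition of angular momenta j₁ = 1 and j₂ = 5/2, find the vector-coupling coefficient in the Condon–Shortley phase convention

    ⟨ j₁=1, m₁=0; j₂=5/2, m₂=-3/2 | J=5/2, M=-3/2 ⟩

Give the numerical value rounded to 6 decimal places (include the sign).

triangle: 1!*1!*4!/7! = 24/5040
(j±m)!: 1!*1!*1!*4!*1!*4! = 576
prefactor² = (2J+1)*Δ*N² = 576/35
  k=0: +1/(0!*1!*1!*1!*0!*3!) = 1/6
  k=1: −1/(1!*0!*0!*0!*1!*4!) = -1/24
Σ = 1/8  ⇒  CG² = 576/35*1/8² = 9/35
CG = +√(9/35) = +0.507093

+0.507093  (= +√(9/35))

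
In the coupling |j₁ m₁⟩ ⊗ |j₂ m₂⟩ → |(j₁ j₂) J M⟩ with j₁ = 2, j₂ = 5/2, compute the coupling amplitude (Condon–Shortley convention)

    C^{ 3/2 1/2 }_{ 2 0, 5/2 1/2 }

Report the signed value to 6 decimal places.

+√(2/35) ≈ +0.239046

j₁+j₂−J=3  J+j₁−j₂=1  J−j₁+j₂=2  j₁+j₂+J+1=7
(j₁±m₁, j₂±m₂, J±M) = (2,2,3,2,2,1)
P² = 32/35
sum k=1..2:
  [1] −1/4 = -1/4
  [2] +1/2 = 1/2
S = 1/4
C² = P²·S² = 2/35 ; C = +0.239046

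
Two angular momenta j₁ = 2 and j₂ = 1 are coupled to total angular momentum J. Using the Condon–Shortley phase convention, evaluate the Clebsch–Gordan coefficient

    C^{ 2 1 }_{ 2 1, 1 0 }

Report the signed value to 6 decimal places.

+0.408248  (= +√(1/6))

j₁+j₂−J=1  J+j₁−j₂=3  J−j₁+j₂=1  j₁+j₂+J+1=6
(j₁±m₁, j₂±m₂, J±M) = (3,1,1,1,3,1)
P² = 3/2
sum k=0..1:
  [0] +1/2 = 1/2
  [1] −1/6 = -1/6
S = 1/3
C² = P²·S² = 1/6 ; C = +0.408248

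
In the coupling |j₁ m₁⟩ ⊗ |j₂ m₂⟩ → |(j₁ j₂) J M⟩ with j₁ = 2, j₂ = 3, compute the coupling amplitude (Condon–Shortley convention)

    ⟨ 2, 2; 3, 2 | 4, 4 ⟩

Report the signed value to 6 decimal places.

+√(2/5) ≈ +0.632456

√[9·1!3!5!/10! · 4!0!5!1!8!0!] = √(207360)
  +(−1)^0/∏(0,1,0,5,3,0)! = 1/720  (running 1/720)
⟨..|..⟩ = √(207360)·(1/720) = +0.632456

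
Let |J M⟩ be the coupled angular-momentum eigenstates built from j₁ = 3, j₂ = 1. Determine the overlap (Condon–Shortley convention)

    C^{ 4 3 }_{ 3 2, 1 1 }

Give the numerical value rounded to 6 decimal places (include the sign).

√[9·0!6!2!/9! · 5!1!2!0!7!1!] = √(43200)
  +(−1)^0/∏(0,0,1,2,5,0)! = 1/240  (running 1/240)
⟨..|..⟩ = √(43200)·(1/240) = +0.866025

+0.866025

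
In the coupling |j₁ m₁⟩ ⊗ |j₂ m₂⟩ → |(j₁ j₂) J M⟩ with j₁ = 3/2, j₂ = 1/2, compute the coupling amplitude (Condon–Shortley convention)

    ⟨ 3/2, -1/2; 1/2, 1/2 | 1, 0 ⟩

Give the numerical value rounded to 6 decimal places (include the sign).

√[3·1!2!0!/4! · 1!2!1!0!1!1!] = √(1/2)
  +(−1)^1/∏(1,0,1,0,1,0)! = -1  (running -1)
⟨..|..⟩ = √(1/2)·(-1) = -0.707107

-0.707107  (= −√(1/2))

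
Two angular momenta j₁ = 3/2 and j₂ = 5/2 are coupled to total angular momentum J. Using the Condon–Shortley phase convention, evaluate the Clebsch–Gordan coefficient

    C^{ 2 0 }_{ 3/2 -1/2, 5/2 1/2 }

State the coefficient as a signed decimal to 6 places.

-0.267261

triangle: 2!*1!*3!/7! = 12/5040
(j±m)!: 1!*2!*3!*2!*2!*2! = 96
prefactor² = (2J+1)*Δ*N² = 8/7
  k=1: −1/(1!*1!*1!*2!*0!*1!) = -1/2
  k=2: +1/(2!*0!*0!*1!*1!*2!) = 1/4
Σ = -1/4  ⇒  CG² = 8/7*(-1/4)² = 1/14
CG = −√(1/14) = -0.267261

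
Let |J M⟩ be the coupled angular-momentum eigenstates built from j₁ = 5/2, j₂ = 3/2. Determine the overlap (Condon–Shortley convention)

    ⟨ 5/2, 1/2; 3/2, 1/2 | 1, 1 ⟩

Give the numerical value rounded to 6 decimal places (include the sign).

+√(3/20) = +0.387298

j₁+j₂−J=3  J+j₁−j₂=2  J−j₁+j₂=0  j₁+j₂+J+1=6
(j₁±m₁, j₂±m₂, J±M) = (3,2,2,1,2,0)
P² = 12/5
sum k=2..2:
  [2] +1/4 = 1/4
S = 1/4
C² = P²·S² = 3/20 ; C = +0.387298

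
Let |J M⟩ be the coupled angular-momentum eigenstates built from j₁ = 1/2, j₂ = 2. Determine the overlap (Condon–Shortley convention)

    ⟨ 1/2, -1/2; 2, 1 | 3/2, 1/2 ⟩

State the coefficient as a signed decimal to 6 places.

j₁+j₂−J=1  J+j₁−j₂=0  J−j₁+j₂=3  j₁+j₂+J+1=5
(j₁±m₁, j₂±m₂, J±M) = (0,1,3,1,2,1)
P² = 12/5
sum k=1..1:
  [1] −1/2 = -1/2
S = -1/2
C² = P²·S² = 3/5 ; C = -0.774597

−√(3/5) ≈ -0.774597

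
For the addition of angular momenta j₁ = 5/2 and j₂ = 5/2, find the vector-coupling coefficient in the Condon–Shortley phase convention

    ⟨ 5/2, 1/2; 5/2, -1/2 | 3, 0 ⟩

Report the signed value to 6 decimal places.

-0.298142

triangle: 2!×3!×3!/9! = 72/362880
(j±m)!: 3!×2!×2!×3!×3!×3! = 5184
prefactor² = (2J+1)×Δ×N² = 36/5
  k=0: +1/(0!×2!×2!×2!×1!×1!) = 1/8
  k=1: −1/(1!×1!×1!×1!×2!×2!) = -1/4
  k=2: +1/(2!×0!×0!×0!×3!×3!) = 1/72
Σ = -1/9  ⇒  CG² = 36/5×(-1/9)² = 4/45
CG = −√(4/45) = -0.298142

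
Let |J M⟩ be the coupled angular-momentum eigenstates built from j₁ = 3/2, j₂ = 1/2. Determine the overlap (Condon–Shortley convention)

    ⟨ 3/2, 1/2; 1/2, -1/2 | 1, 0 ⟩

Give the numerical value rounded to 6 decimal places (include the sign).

triangle: 1!*2!*0!/4! = 2/24
(j±m)!: 2!*1!*0!*1!*1!*1! = 2
prefactor² = (2J+1)*Δ*N² = 1/2
  k=0: +1/(0!*1!*1!*0!*1!*0!) = 1
Σ = 1  ⇒  CG² = 1/2*1² = 1/2
CG = +√(1/2) = +0.707107

+0.707107  (= +√(1/2))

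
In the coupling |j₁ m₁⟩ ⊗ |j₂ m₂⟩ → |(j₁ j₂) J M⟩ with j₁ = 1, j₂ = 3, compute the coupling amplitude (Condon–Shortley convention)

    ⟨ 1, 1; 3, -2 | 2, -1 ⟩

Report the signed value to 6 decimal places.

+√(10/21) ≈ +0.690066

√[5·2!0!4!/7! · 2!0!1!5!1!3!] = √(480/7)
  +(−1)^0/∏(0,2,0,1,0,3)! = 1/12  (running 1/12)
⟨..|..⟩ = √(480/7)·(1/12) = +0.690066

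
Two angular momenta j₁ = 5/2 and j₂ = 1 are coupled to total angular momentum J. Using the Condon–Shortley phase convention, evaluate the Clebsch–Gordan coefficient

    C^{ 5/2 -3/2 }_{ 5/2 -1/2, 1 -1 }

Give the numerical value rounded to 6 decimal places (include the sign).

triangle: 1!*4!*1!/7! = 24/5040
(j±m)!: 2!*3!*0!*2!*1!*4! = 576
prefactor² = (2J+1)*Δ*N² = 576/35
  k=0: +1/(0!*1!*3!*0!*1!*1!) = 1/6
Σ = 1/6  ⇒  CG² = 576/35*1/6² = 16/35
CG = +√(16/35) = +0.676123

+√(16/35) ≈ +0.676123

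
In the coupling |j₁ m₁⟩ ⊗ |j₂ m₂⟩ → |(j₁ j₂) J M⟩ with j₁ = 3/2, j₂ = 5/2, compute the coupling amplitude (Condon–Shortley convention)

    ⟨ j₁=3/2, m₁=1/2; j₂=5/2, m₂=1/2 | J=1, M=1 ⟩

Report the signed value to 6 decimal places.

−√(3/20) ≈ -0.387298

√[3·3!0!2!/6! · 2!1!3!2!2!0!] = √(12/5)
  +(−1)^1/∏(1,2,0,2,0,0)! = -1/4  (running -1/4)
⟨..|..⟩ = √(12/5)·(-1/4) = -0.387298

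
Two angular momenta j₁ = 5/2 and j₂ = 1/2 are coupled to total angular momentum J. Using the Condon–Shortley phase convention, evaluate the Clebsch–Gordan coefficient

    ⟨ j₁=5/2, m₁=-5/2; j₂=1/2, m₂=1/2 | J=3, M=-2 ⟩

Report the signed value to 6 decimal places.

j₁+j₂−J=0  J+j₁−j₂=5  J−j₁+j₂=1  j₁+j₂+J+1=7
(j₁±m₁, j₂±m₂, J±M) = (0,5,1,0,1,5)
P² = 2400
sum k=0..0:
  [0] +1/120 = 1/120
S = 1/120
C² = P²·S² = 1/6 ; C = +0.408248

+√(1/6) = +0.408248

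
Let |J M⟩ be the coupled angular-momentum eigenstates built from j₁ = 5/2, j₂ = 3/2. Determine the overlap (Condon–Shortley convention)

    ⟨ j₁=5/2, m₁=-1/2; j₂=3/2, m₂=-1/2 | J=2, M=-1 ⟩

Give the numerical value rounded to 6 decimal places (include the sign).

j₁+j₂−J=2  J+j₁−j₂=3  J−j₁+j₂=1  j₁+j₂+J+1=7
(j₁±m₁, j₂±m₂, J±M) = (2,3,1,2,1,3)
P² = 12/7
sum k=0..1:
  [0] +1/12 = 1/12
  [1] −1/2 = -1/2
S = -5/12
C² = P²·S² = 25/84 ; C = -0.545545

−√(25/84) = -0.545545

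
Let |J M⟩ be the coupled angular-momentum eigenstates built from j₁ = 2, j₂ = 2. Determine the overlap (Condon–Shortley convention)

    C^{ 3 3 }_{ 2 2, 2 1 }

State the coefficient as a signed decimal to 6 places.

+√(1/2) ≈ +0.707107

j₁+j₂−J=1  J+j₁−j₂=3  J−j₁+j₂=3  j₁+j₂+J+1=8
(j₁±m₁, j₂±m₂, J±M) = (4,0,3,1,6,0)
P² = 648
sum k=0..0:
  [0] +1/36 = 1/36
S = 1/36
C² = P²·S² = 1/2 ; C = +0.707107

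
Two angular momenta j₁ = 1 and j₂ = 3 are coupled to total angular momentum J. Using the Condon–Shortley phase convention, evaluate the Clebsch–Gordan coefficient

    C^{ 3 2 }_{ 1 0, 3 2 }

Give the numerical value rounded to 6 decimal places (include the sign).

√[7·1!1!5!/8! · 1!1!5!1!5!1!] = √(300)
  +(−1)^0/∏(0,1,1,5,0,0)! = 1/120  (running 1/120)
  +(−1)^1/∏(1,0,0,4,1,1)! = -1/24  (running -1/30)
⟨..|..⟩ = √(300)·(-1/30) = -0.577350

-0.577350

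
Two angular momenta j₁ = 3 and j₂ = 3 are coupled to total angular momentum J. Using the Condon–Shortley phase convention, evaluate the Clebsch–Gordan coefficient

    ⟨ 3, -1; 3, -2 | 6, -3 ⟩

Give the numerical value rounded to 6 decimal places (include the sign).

+0.639602  (= +√(9/22))

√[13·0!6!6!/13! · 2!4!1!5!3!9!] = √(149299200/11)
  +(−1)^0/∏(0,0,4,1,2,5)! = 1/5760  (running 1/5760)
⟨..|..⟩ = √(149299200/11)·(1/5760) = +0.639602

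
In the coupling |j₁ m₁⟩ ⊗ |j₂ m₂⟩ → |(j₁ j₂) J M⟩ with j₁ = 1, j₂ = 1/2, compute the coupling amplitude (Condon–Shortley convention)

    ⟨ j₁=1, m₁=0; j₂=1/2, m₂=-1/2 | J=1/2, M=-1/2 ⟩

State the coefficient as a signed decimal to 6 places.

+√(1/3) ≈ +0.577350

triangle: 1!*1!*0!/3! = 1/6
(j±m)!: 1!*1!*0!*1!*0!*1! = 1
prefactor² = (2J+1)*Δ*N² = 1/3
  k=0: +1/(0!*1!*1!*0!*0!*0!) = 1
Σ = 1  ⇒  CG² = 1/3*1² = 1/3
CG = +√(1/3) = +0.577350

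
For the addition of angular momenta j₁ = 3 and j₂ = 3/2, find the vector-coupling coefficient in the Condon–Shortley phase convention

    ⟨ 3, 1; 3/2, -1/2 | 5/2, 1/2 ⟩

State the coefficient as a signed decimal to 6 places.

-0.119523

j₁+j₂−J=2  J+j₁−j₂=4  J−j₁+j₂=1  j₁+j₂+J+1=8
(j₁±m₁, j₂±m₂, J±M) = (4,2,1,2,3,2)
P² = 288/35
sum k=0..1:
  [0] +1/8 = 1/8
  [1] −1/6 = -1/6
S = -1/24
C² = P²·S² = 1/70 ; C = -0.119523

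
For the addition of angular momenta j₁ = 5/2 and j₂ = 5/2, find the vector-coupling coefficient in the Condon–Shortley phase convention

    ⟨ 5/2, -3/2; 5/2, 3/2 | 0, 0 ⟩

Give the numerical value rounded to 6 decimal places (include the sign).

+√(1/6) ≈ +0.408248

triangle: 5!·0!·0!/6! = 120/720
(j±m)!: 1!·4!·4!·1!·0!·0! = 576
prefactor² = (2J+1)·Δ·N² = 96
  k=4: +1/(4!·1!·0!·0!·0!·0!) = 1/24
Σ = 1/24  ⇒  CG² = 96·1/24² = 1/6
CG = +√(1/6) = +0.408248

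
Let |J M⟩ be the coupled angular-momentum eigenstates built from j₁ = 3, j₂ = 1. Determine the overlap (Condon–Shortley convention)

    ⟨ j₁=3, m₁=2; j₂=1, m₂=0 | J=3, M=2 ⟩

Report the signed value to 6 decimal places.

j₁+j₂−J=1  J+j₁−j₂=5  J−j₁+j₂=1  j₁+j₂+J+1=8
(j₁±m₁, j₂±m₂, J±M) = (5,1,1,1,5,1)
P² = 300
sum k=0..1:
  [0] +1/24 = 1/24
  [1] −1/120 = -1/120
S = 1/30
C² = P²·S² = 1/3 ; C = +0.577350

+0.577350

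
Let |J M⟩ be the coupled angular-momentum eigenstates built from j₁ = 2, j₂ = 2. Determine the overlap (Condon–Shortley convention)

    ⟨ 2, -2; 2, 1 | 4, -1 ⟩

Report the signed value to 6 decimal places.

+√(1/14) = +0.267261

j₁+j₂−J=0  J+j₁−j₂=4  J−j₁+j₂=4  j₁+j₂+J+1=9
(j₁±m₁, j₂±m₂, J±M) = (0,4,3,1,3,5)
P² = 10368/7
sum k=0..0:
  [0] +1/144 = 1/144
S = 1/144
C² = P²·S² = 1/14 ; C = +0.267261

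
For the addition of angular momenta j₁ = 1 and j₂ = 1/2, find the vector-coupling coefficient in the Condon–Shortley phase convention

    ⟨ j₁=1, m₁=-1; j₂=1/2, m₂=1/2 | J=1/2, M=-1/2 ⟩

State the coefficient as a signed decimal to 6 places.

-0.816497  (= −√(2/3))

triangle: 1!·1!·0!/3! = 1/6
(j±m)!: 0!·2!·1!·0!·0!·1! = 2
prefactor² = (2J+1)·Δ·N² = 2/3
  k=1: −1/(1!·0!·1!·0!·0!·0!) = -1
Σ = -1  ⇒  CG² = 2/3·(-1)² = 2/3
CG = −√(2/3) = -0.816497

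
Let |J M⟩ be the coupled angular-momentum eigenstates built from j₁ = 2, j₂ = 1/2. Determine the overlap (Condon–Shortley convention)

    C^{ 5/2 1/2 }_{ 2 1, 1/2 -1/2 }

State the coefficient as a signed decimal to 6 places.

+√(2/5) = +0.632456

j₁+j₂−J=0  J+j₁−j₂=4  J−j₁+j₂=1  j₁+j₂+J+1=6
(j₁±m₁, j₂±m₂, J±M) = (3,1,0,1,3,2)
P² = 72/5
sum k=0..0:
  [0] +1/6 = 1/6
S = 1/6
C² = P²·S² = 2/5 ; C = +0.632456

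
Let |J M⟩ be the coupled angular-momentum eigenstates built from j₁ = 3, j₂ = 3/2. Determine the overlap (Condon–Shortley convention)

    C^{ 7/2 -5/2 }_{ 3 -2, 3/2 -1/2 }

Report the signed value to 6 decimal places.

-0.377964  (= −√(1/7))

j₁+j₂−J=1  J+j₁−j₂=5  J−j₁+j₂=2  j₁+j₂+J+1=9
(j₁±m₁, j₂±m₂, J±M) = (1,5,1,2,1,6)
P² = 6400/7
sum k=0..1:
  [0] +1/120 = 1/120
  [1] −1/48 = -1/48
S = -1/80
C² = P²·S² = 1/7 ; C = -0.377964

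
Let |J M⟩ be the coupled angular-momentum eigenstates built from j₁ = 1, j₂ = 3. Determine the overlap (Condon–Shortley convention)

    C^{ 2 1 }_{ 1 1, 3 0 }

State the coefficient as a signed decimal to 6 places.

+0.377964

j₁+j₂−J=2  J+j₁−j₂=0  J−j₁+j₂=4  j₁+j₂+J+1=7
(j₁±m₁, j₂±m₂, J±M) = (2,0,3,3,3,1)
P² = 144/7
sum k=0..0:
  [0] +1/12 = 1/12
S = 1/12
C² = P²·S² = 1/7 ; C = +0.377964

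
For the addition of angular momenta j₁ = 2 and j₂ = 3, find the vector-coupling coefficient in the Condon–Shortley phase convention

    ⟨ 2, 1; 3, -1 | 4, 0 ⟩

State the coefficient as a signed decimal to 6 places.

√[9·1!3!5!/10! · 3!1!2!4!4!4!] = √(10368/35)
  +(−1)^0/∏(0,1,1,2,2,3)! = 1/24  (running 1/24)
  +(−1)^1/∏(1,0,0,1,3,4)! = -1/144  (running 5/144)
⟨..|..⟩ = √(10368/35)·(5/144) = +0.597614

+0.597614  (= +√(5/14))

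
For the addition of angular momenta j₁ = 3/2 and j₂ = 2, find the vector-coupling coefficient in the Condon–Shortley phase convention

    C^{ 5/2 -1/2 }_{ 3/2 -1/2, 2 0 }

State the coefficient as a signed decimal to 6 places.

-0.292770  (= −√(3/35))

√[6·1!2!3!/7! · 1!2!2!2!2!3!] = √(48/35)
  +(−1)^0/∏(0,1,2,2,0,1)! = 1/4  (running 1/4)
  +(−1)^1/∏(1,0,1,1,1,2)! = -1/2  (running -1/4)
⟨..|..⟩ = √(48/35)·(-1/4) = -0.292770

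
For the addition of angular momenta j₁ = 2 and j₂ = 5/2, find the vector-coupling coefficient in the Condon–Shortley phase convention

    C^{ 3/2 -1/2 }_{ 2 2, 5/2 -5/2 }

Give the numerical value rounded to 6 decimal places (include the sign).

√[4·3!1!2!/7! · 4!0!0!5!1!2!] = √(384/7)
  +(−1)^0/∏(0,3,0,0,1,2)! = 1/12  (running 1/12)
⟨..|..⟩ = √(384/7)·(1/12) = +0.617213

+√(8/21) ≈ +0.617213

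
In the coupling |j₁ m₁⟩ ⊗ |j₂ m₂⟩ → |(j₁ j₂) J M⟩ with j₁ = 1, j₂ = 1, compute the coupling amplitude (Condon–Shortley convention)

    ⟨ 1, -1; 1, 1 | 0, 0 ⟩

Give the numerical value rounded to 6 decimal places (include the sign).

√[1·2!0!0!/3! · 0!2!2!0!0!0!] = √(4/3)
  +(−1)^2/∏(2,0,0,0,0,0)! = 1/2  (running 1/2)
⟨..|..⟩ = √(4/3)·(1/2) = +0.577350

+√(1/3) ≈ +0.577350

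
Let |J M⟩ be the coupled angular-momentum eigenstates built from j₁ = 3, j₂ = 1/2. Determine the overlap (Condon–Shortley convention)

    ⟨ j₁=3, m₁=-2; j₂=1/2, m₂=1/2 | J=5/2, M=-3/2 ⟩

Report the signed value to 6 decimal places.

−√(5/7) = -0.845154

triangle: 1!·5!·0!/7! = 120/5040
(j±m)!: 1!·5!·1!·0!·1!·4! = 2880
prefactor² = (2J+1)·Δ·N² = 2880/7
  k=1: −1/(1!·0!·4!·0!·1!·0!) = -1/24
Σ = -1/24  ⇒  CG² = 2880/7·(-1/24)² = 5/7
CG = −√(5/7) = -0.845154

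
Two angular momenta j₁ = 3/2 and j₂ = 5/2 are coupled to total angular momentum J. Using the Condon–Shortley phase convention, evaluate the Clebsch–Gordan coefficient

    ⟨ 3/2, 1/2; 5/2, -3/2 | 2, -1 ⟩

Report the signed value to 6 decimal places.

+0.154303

j₁+j₂−J=2  J+j₁−j₂=1  J−j₁+j₂=3  j₁+j₂+J+1=7
(j₁±m₁, j₂±m₂, J±M) = (2,1,1,4,1,3)
P² = 24/7
sum k=0..1:
  [0] +1/4 = 1/4
  [1] −1/6 = -1/6
S = 1/12
C² = P²·S² = 1/42 ; C = +0.154303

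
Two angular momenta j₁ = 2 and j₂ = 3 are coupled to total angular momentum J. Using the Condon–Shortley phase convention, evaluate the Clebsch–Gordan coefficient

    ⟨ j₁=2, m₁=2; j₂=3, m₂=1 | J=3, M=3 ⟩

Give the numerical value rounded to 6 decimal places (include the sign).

√[7·2!2!4!/9! · 4!0!4!2!6!0!] = √(1536)
  +(−1)^0/∏(0,2,0,4,2,0)! = 1/96  (running 1/96)
⟨..|..⟩ = √(1536)·(1/96) = +0.408248

+0.408248  (= +√(1/6))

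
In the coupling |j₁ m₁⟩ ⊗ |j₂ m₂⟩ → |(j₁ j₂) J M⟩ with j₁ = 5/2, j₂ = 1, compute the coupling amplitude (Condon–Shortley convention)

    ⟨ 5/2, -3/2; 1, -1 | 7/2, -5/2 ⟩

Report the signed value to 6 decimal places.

+0.845154  (= +√(5/7))

triangle: 0!·5!·2!/8! = 240/40320
(j±m)!: 1!·4!·0!·2!·1!·6! = 34560
prefactor² = (2J+1)·Δ·N² = 11520/7
  k=0: +1/(0!·0!·4!·0!·1!·2!) = 1/48
Σ = 1/48  ⇒  CG² = 11520/7·1/48² = 5/7
CG = +√(5/7) = +0.845154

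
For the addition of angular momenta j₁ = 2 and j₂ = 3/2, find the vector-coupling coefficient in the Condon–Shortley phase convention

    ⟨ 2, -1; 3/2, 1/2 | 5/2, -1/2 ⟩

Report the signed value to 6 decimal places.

triangle: 1!·3!·2!/7! = 12/5040
(j±m)!: 1!·3!·2!·1!·2!·3! = 144
prefactor² = (2J+1)·Δ·N² = 72/35
  k=0: +1/(0!·1!·3!·2!·0!·0!) = 1/12
  k=1: −1/(1!·0!·2!·1!·1!·1!) = -1/2
Σ = -5/12  ⇒  CG² = 72/35·(-5/12)² = 5/14
CG = −√(5/14) = -0.597614

−√(5/14) ≈ -0.597614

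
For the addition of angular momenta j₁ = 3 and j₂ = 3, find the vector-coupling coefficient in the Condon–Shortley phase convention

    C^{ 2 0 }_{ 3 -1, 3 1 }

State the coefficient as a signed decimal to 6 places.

-0.327327  (= −√(3/28))

√[5·4!2!2!/9! · 2!4!4!2!2!2!] = √(256/21)
  +(−1)^2/∏(2,2,2,2,0,0)! = 1/16  (running 1/16)
  +(−1)^3/∏(3,1,1,1,1,1)! = -1/6  (running -5/48)
  +(−1)^4/∏(4,0,0,0,2,2)! = 1/96  (running -3/32)
⟨..|..⟩ = √(256/21)·(-3/32) = -0.327327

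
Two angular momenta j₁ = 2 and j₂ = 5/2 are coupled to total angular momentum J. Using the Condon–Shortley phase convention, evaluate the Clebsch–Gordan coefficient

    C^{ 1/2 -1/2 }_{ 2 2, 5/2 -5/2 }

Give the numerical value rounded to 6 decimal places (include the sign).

√[2·4!0!1!/6! · 4!0!0!5!0!1!] = √(192)
  +(−1)^0/∏(0,4,0,0,0,1)! = 1/24  (running 1/24)
⟨..|..⟩ = √(192)·(1/24) = +0.577350

+√(1/3) ≈ +0.577350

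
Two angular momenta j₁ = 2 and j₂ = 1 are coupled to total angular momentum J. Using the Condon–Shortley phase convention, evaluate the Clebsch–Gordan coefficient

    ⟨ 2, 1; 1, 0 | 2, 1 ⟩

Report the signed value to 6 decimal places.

triangle: 1!*3!*1!/6! = 6/720
(j±m)!: 3!*1!*1!*1!*3!*1! = 36
prefactor² = (2J+1)*Δ*N² = 3/2
  k=0: +1/(0!*1!*1!*1!*2!*0!) = 1/2
  k=1: −1/(1!*0!*0!*0!*3!*1!) = -1/6
Σ = 1/3  ⇒  CG² = 3/2*1/3² = 1/6
CG = +√(1/6) = +0.408248

+√(1/6) = +0.408248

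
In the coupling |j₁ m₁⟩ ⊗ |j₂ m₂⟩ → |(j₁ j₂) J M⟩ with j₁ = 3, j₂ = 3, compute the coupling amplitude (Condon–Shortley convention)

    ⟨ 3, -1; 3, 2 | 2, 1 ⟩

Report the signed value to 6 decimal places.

−√(5/28) ≈ -0.422577

triangle: 4!*2!*2!/9! = 96/362880
(j±m)!: 2!*4!*5!*1!*3!*1! = 34560
prefactor² = (2J+1)*Δ*N² = 320/7
  k=3: −1/(3!*1!*1!*2!*1!*0!) = -1/12
  k=4: +1/(4!*0!*0!*1!*2!*1!) = 1/48
Σ = -1/16  ⇒  CG² = 320/7*(-1/16)² = 5/28
CG = −√(5/28) = -0.422577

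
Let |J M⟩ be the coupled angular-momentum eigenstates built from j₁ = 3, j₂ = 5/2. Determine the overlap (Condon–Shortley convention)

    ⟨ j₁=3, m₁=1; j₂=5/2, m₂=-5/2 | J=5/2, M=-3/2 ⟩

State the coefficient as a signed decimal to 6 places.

triangle: 3!×3!×2!/9! = 72/362880
(j±m)!: 4!×2!×0!×5!×1!×4! = 138240
prefactor² = (2J+1)×Δ×N² = 1152/7
  k=0: +1/(0!×3!×2!×0!×1!×2!) = 1/24
Σ = 1/24  ⇒  CG² = 1152/7×1/24² = 2/7
CG = +√(2/7) = +0.534522

+0.534522  (= +√(2/7))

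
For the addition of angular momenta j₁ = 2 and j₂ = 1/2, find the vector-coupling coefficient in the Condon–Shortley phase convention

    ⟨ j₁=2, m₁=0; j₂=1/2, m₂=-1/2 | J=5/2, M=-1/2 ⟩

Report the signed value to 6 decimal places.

+0.774597

triangle: 0!*4!*1!/6! = 24/720
(j±m)!: 2!*2!*0!*1!*2!*3! = 48
prefactor² = (2J+1)*Δ*N² = 48/5
  k=0: +1/(0!*0!*2!*0!*2!*1!) = 1/4
Σ = 1/4  ⇒  CG² = 48/5*1/4² = 3/5
CG = +√(3/5) = +0.774597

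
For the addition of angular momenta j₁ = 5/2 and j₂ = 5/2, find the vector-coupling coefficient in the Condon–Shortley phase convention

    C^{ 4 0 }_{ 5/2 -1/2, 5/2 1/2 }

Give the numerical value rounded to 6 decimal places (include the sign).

triangle: 1!×4!×4!/10! = 576/3628800
(j±m)!: 2!×3!×3!×2!×4!×4! = 82944
prefactor² = (2J+1)×Δ×N² = 20736/175
  k=0: +1/(0!×1!×3!×3!×1!×1!) = 1/36
  k=1: −1/(1!×0!×2!×2!×2!×2!) = -1/16
Σ = -5/144  ⇒  CG² = 20736/175×(-5/144)² = 1/7
CG = −√(1/7) = -0.377964

−√(1/7) ≈ -0.377964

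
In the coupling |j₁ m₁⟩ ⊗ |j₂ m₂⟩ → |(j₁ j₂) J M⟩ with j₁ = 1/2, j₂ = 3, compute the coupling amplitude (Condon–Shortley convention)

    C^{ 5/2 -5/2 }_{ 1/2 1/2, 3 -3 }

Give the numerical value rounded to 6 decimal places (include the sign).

+√(6/7) ≈ +0.925820

√[6·1!0!5!/7! · 1!0!0!6!0!5!] = √(86400/7)
  +(−1)^0/∏(0,1,0,0,0,5)! = 1/120  (running 1/120)
⟨..|..⟩ = √(86400/7)·(1/120) = +0.925820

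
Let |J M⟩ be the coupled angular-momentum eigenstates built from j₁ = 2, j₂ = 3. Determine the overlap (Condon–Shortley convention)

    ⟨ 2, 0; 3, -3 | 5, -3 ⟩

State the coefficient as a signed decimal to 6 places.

+0.365148

√[11·0!4!6!/11! · 2!2!0!6!2!8!] = √(1105920)
  +(−1)^0/∏(0,0,2,0,2,6)! = 1/2880  (running 1/2880)
⟨..|..⟩ = √(1105920)·(1/2880) = +0.365148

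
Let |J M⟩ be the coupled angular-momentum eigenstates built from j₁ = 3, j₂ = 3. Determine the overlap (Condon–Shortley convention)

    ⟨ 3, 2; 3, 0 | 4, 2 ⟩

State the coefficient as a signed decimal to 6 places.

√[9·2!4!4!/11! · 5!1!3!3!6!2!] = √(124416/77)
  +(−1)^0/∏(0,2,1,3,3,1)! = 1/72  (running 1/72)
  +(−1)^1/∏(1,1,0,2,4,2)! = -1/96  (running 1/288)
⟨..|..⟩ = √(124416/77)·(1/288) = +0.139573

+0.139573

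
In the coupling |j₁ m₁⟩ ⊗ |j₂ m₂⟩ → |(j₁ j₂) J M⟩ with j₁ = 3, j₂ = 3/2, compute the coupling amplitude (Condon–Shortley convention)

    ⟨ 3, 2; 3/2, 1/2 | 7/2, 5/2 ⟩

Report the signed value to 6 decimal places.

j₁+j₂−J=1  J+j₁−j₂=5  J−j₁+j₂=2  j₁+j₂+J+1=9
(j₁±m₁, j₂±m₂, J±M) = (5,1,2,1,6,1)
P² = 6400/7
sum k=0..1:
  [0] +1/48 = 1/48
  [1] −1/120 = -1/120
S = 1/80
C² = P²·S² = 1/7 ; C = +0.377964

+0.377964  (= +√(1/7))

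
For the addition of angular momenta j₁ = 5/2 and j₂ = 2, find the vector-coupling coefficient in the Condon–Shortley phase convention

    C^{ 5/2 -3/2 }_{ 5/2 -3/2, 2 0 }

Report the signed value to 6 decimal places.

-0.119523

j₁+j₂−J=2  J+j₁−j₂=3  J−j₁+j₂=2  j₁+j₂+J+1=8
(j₁±m₁, j₂±m₂, J±M) = (1,4,2,2,1,4)
P² = 288/35
sum k=1..2:
  [1] −1/6 = -1/6
  [2] +1/8 = 1/8
S = -1/24
C² = P²·S² = 1/70 ; C = -0.119523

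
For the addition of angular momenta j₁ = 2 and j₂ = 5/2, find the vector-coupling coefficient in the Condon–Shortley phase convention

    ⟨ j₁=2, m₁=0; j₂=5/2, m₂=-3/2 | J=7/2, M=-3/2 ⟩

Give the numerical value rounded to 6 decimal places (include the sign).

j₁+j₂−J=1  J+j₁−j₂=3  J−j₁+j₂=4  j₁+j₂+J+1=9
(j₁±m₁, j₂±m₂, J±M) = (2,2,1,4,2,5)
P² = 512/7
sum k=0..1:
  [0] +1/12 = 1/12
  [1] −1/48 = -1/48
S = 1/16
C² = P²·S² = 2/7 ; C = +0.534522

+0.534522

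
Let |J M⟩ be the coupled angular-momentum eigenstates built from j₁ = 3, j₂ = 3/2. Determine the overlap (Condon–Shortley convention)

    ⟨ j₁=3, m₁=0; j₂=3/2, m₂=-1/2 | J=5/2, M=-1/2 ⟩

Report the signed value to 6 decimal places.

-0.414039

j₁+j₂−J=2  J+j₁−j₂=4  J−j₁+j₂=1  j₁+j₂+J+1=8
(j₁±m₁, j₂±m₂, J±M) = (3,3,1,2,2,3)
P² = 216/35
sum k=0..1:
  [0] +1/12 = 1/12
  [1] −1/4 = -1/4
S = -1/6
C² = P²·S² = 6/35 ; C = -0.414039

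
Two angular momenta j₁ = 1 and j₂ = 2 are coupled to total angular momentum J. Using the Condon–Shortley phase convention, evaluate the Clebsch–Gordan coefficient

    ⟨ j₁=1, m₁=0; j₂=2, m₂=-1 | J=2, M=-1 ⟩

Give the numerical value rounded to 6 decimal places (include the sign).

+√(1/6) ≈ +0.408248

j₁+j₂−J=1  J+j₁−j₂=1  J−j₁+j₂=3  j₁+j₂+J+1=6
(j₁±m₁, j₂±m₂, J±M) = (1,1,1,3,1,3)
P² = 3/2
sum k=0..1:
  [0] +1/2 = 1/2
  [1] −1/6 = -1/6
S = 1/3
C² = P²·S² = 1/6 ; C = +0.408248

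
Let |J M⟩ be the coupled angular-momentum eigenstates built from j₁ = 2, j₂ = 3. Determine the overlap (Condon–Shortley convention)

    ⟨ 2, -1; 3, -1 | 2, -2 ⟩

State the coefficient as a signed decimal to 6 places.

+√(3/14) = +0.462910

triangle: 3!×1!×3!/8! = 36/40320
(j±m)!: 1!×3!×2!×4!×0!×4! = 6912
prefactor² = (2J+1)×Δ×N² = 216/7
  k=2: +1/(2!×1!×1!×0!×0!×3!) = 1/12
Σ = 1/12  ⇒  CG² = 216/7×1/12² = 3/14
CG = +√(3/14) = +0.462910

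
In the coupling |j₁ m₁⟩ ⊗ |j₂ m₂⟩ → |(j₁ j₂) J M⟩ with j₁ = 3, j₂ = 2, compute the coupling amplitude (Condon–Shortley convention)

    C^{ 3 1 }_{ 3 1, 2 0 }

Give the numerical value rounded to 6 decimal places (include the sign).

−√(3/20) = -0.387298

√[7·2!4!2!/9! · 4!2!2!2!4!2!] = √(256/15)
  +(−1)^0/∏(0,2,2,2,2,0)! = 1/16  (running 1/16)
  +(−1)^1/∏(1,1,1,1,3,1)! = -1/6  (running -5/48)
  +(−1)^2/∏(2,0,0,0,4,2)! = 1/96  (running -3/32)
⟨..|..⟩ = √(256/15)·(-3/32) = -0.387298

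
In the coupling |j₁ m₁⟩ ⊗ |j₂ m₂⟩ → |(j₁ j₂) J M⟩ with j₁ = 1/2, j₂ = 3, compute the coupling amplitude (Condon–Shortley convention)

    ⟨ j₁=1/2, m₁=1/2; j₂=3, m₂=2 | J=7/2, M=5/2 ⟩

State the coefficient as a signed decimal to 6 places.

triangle: 0!×1!×6!/8! = 720/40320
(j±m)!: 1!×0!×5!×1!×6!×1! = 86400
prefactor² = (2J+1)×Δ×N² = 86400/7
  k=0: +1/(0!×0!×0!×5!×1!×1!) = 1/120
Σ = 1/120  ⇒  CG² = 86400/7×1/120² = 6/7
CG = +√(6/7) = +0.925820

+√(6/7) = +0.925820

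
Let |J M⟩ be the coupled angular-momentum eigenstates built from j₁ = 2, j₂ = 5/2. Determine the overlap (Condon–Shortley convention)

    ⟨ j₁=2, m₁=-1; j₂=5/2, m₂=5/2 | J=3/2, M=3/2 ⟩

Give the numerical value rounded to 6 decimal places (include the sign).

triangle: 3!×1!×2!/7! = 12/5040
(j±m)!: 1!×3!×5!×0!×3!×0! = 4320
prefactor² = (2J+1)×Δ×N² = 288/7
  k=3: −1/(3!×0!×0!×2!×1!×0!) = -1/12
Σ = -1/12  ⇒  CG² = 288/7×(-1/12)² = 2/7
CG = −√(2/7) = -0.534522

−√(2/7) = -0.534522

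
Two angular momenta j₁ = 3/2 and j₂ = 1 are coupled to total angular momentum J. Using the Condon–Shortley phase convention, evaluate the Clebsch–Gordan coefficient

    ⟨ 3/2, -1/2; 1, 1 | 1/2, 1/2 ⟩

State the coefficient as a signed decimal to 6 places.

j₁+j₂−J=2  J+j₁−j₂=1  J−j₁+j₂=0  j₁+j₂+J+1=4
(j₁±m₁, j₂±m₂, J±M) = (1,2,2,0,1,0)
P² = 2/3
sum k=2..2:
  [2] +1/2 = 1/2
S = 1/2
C² = P²·S² = 1/6 ; C = +0.408248

+0.408248  (= +√(1/6))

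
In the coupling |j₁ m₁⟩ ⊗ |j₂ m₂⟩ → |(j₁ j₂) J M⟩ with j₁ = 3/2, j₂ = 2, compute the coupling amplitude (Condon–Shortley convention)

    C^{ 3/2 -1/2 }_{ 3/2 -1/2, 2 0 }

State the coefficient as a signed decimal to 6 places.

√[4·2!1!2!/6! · 1!2!2!2!1!2!] = √(16/45)
  +(−1)^1/∏(1,1,1,1,0,1)! = -1  (running -1)
  +(−1)^2/∏(2,0,0,0,1,2)! = 1/4  (running -3/4)
⟨..|..⟩ = √(16/45)·(-3/4) = -0.447214

-0.447214  (= −√(1/5))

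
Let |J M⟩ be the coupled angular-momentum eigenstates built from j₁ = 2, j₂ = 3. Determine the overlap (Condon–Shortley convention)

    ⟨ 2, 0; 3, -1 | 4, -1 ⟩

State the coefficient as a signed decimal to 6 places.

+√(3/28) = +0.327327

triangle: 1!·3!·5!/10! = 720/3628800
(j±m)!: 2!·2!·2!·4!·3!·5! = 138240
prefactor² = (2J+1)·Δ·N² = 1728/7
  k=0: +1/(0!·1!·2!·2!·1!·3!) = 1/24
  k=1: −1/(1!·0!·1!·1!·2!·4!) = -1/48
Σ = 1/48  ⇒  CG² = 1728/7·1/48² = 3/28
CG = +√(3/28) = +0.327327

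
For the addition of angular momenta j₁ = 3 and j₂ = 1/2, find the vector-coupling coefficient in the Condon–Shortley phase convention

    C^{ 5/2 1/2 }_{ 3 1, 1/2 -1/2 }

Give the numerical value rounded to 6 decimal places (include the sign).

+√(4/7) = +0.755929

j₁+j₂−J=1  J+j₁−j₂=5  J−j₁+j₂=0  j₁+j₂+J+1=7
(j₁±m₁, j₂±m₂, J±M) = (4,2,0,1,3,2)
P² = 576/7
sum k=0..0:
  [0] +1/12 = 1/12
S = 1/12
C² = P²·S² = 4/7 ; C = +0.755929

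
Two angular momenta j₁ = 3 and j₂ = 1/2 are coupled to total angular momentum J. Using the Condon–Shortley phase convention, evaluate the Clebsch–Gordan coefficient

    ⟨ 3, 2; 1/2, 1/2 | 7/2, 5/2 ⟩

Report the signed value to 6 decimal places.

+√(6/7) ≈ +0.925820

j₁+j₂−J=0  J+j₁−j₂=6  J−j₁+j₂=1  j₁+j₂+J+1=8
(j₁±m₁, j₂±m₂, J±M) = (5,1,1,0,6,1)
P² = 86400/7
sum k=0..0:
  [0] +1/120 = 1/120
S = 1/120
C² = P²·S² = 6/7 ; C = +0.925820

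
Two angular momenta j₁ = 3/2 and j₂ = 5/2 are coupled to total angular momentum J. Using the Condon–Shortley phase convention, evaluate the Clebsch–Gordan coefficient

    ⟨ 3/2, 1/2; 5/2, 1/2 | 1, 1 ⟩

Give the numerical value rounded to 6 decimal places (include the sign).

√[3·3!0!2!/6! · 2!1!3!2!2!0!] = √(12/5)
  +(−1)^1/∏(1,2,0,2,0,0)! = -1/4  (running -1/4)
⟨..|..⟩ = √(12/5)·(-1/4) = -0.387298

-0.387298  (= −√(3/20))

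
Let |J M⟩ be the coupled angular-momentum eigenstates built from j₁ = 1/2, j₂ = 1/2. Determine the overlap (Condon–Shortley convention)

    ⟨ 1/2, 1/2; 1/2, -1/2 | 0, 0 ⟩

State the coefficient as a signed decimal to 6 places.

+√(1/2) ≈ +0.707107

triangle: 1!·0!·0!/2! = 1/2
(j±m)!: 1!·0!·0!·1!·0!·0! = 1
prefactor² = (2J+1)·Δ·N² = 1/2
  k=0: +1/(0!·1!·0!·0!·0!·0!) = 1
Σ = 1  ⇒  CG² = 1/2·1² = 1/2
CG = +√(1/2) = +0.707107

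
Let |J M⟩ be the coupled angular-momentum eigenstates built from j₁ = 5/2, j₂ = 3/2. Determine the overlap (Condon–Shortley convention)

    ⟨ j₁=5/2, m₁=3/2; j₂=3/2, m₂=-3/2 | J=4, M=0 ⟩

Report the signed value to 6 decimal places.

+√(1/14) = +0.267261

j₁+j₂−J=0  J+j₁−j₂=5  J−j₁+j₂=3  j₁+j₂+J+1=9
(j₁±m₁, j₂±m₂, J±M) = (4,1,0,3,4,4)
P² = 10368/7
sum k=0..0:
  [0] +1/144 = 1/144
S = 1/144
C² = P²·S² = 1/14 ; C = +0.267261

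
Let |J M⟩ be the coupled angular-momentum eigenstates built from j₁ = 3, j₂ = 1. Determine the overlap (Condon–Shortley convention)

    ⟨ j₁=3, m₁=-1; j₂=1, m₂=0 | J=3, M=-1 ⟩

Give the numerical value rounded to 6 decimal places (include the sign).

triangle: 1!×5!×1!/8! = 120/40320
(j±m)!: 2!×4!×1!×1!×2!×4! = 2304
prefactor² = (2J+1)×Δ×N² = 48
  k=0: +1/(0!×1!×4!×1!×1!×0!) = 1/24
  k=1: −1/(1!×0!×3!×0!×2!×1!) = -1/12
Σ = -1/24  ⇒  CG² = 48×(-1/24)² = 1/12
CG = −√(1/12) = -0.288675

−√(1/12) = -0.288675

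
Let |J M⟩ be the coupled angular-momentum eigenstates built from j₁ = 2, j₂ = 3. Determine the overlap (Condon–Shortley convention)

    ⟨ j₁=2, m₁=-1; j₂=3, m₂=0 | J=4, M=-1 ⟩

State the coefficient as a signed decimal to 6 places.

−√(3/14) = -0.462910

j₁+j₂−J=1  J+j₁−j₂=3  J−j₁+j₂=5  j₁+j₂+J+1=10
(j₁±m₁, j₂±m₂, J±M) = (1,3,3,3,3,5)
P² = 1944/7
sum k=0..1:
  [0] +1/72 = 1/72
  [1] −1/24 = -1/24
S = -1/36
C² = P²·S² = 3/14 ; C = -0.462910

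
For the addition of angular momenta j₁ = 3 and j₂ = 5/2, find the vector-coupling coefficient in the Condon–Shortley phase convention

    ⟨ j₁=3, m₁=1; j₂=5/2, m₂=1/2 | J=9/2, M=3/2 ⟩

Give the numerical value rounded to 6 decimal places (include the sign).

+√(5/231) = +0.147122

√[10·1!5!4!/11! · 4!2!3!2!6!3!] = √(138240/77)
  +(−1)^0/∏(0,1,2,3,3,1)! = 1/72  (running 1/72)
  +(−1)^1/∏(1,0,1,2,4,2)! = -1/96  (running 1/288)
⟨..|..⟩ = √(138240/77)·(1/288) = +0.147122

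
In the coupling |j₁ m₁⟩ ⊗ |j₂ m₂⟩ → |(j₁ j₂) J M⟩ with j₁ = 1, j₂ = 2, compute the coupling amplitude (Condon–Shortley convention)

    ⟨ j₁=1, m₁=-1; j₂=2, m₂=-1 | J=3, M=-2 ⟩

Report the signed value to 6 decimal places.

triangle: 0!·2!·4!/7! = 48/5040
(j±m)!: 0!·2!·1!·3!·1!·5! = 1440
prefactor² = (2J+1)·Δ·N² = 96
  k=0: +1/(0!·0!·2!·1!·0!·3!) = 1/12
Σ = 1/12  ⇒  CG² = 96·1/12² = 2/3
CG = +√(2/3) = +0.816497

+0.816497  (= +√(2/3))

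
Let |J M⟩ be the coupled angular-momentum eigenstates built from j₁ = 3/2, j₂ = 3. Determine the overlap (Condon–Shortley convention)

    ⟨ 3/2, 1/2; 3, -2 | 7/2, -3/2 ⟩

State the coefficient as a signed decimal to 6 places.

triangle: 1!×2!×5!/9! = 240/362880
(j±m)!: 2!×1!×1!×5!×2!×5! = 57600
prefactor² = (2J+1)×Δ×N² = 6400/21
  k=0: +1/(0!×1!×1!×1!×1!×4!) = 1/24
  k=1: −1/(1!×0!×0!×0!×2!×5!) = -1/240
Σ = 3/80  ⇒  CG² = 6400/21×3/80² = 3/7
CG = +√(3/7) = +0.654654

+0.654654  (= +√(3/7))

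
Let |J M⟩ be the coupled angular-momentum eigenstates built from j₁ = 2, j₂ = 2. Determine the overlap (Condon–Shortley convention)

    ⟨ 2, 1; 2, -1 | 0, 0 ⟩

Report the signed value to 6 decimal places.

√[1·4!0!0!/5! · 3!1!1!3!0!0!] = √(36/5)
  +(−1)^1/∏(1,3,0,0,0,0)! = -1/6  (running -1/6)
⟨..|..⟩ = √(36/5)·(-1/6) = -0.447214

-0.447214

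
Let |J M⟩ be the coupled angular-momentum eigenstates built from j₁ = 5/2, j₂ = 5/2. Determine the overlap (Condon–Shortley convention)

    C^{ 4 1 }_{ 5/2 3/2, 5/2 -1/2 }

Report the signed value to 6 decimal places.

√[9·1!4!4!/10! · 4!1!2!3!5!3!] = √(10368/35)
  +(−1)^0/∏(0,1,1,2,3,2)! = 1/24  (running 1/24)
  +(−1)^1/∏(1,0,0,1,4,3)! = -1/144  (running 5/144)
⟨..|..⟩ = √(10368/35)·(5/144) = +0.597614

+0.597614  (= +√(5/14))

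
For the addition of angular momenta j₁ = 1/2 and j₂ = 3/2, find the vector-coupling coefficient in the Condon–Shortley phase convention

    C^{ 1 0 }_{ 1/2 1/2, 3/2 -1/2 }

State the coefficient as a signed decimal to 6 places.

triangle: 1!×0!×2!/4! = 2/24
(j±m)!: 1!×0!×1!×2!×1!×1! = 2
prefactor² = (2J+1)×Δ×N² = 1/2
  k=0: +1/(0!×1!×0!×1!×0!×1!) = 1
Σ = 1  ⇒  CG² = 1/2×1² = 1/2
CG = +√(1/2) = +0.707107

+0.707107  (= +√(1/2))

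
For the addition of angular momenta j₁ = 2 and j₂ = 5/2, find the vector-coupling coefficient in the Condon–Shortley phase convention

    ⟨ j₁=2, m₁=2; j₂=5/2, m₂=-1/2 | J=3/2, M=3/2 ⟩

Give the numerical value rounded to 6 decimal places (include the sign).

triangle: 3!·1!·2!/7! = 12/5040
(j±m)!: 4!·0!·2!·3!·3!·0! = 1728
prefactor² = (2J+1)·Δ·N² = 576/35
  k=0: +1/(0!·3!·0!·2!·1!·0!) = 1/12
Σ = 1/12  ⇒  CG² = 576/35·1/12² = 4/35
CG = +√(4/35) = +0.338062

+0.338062  (= +√(4/35))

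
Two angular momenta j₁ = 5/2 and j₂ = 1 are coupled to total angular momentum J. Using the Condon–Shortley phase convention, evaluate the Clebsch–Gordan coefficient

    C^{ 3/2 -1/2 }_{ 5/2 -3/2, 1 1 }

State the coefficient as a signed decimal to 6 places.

triangle: 2!·3!·0!/6! = 12/720
(j±m)!: 1!·4!·2!·0!·1!·2! = 96
prefactor² = (2J+1)·Δ·N² = 32/5
  k=2: +1/(2!·0!·2!·0!·1!·0!) = 1/4
Σ = 1/4  ⇒  CG² = 32/5·1/4² = 2/5
CG = +√(2/5) = +0.632456

+√(2/5) ≈ +0.632456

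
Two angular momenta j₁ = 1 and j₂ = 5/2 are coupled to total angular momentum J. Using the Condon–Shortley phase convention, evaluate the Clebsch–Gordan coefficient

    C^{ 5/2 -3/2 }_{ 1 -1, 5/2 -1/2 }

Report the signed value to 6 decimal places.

-0.676123  (= −√(16/35))

triangle: 1!·1!·4!/7! = 24/5040
(j±m)!: 0!·2!·2!·3!·1!·4! = 576
prefactor² = (2J+1)·Δ·N² = 576/35
  k=1: −1/(1!·0!·1!·1!·0!·3!) = -1/6
Σ = -1/6  ⇒  CG² = 576/35·(-1/6)² = 16/35
CG = −√(16/35) = -0.676123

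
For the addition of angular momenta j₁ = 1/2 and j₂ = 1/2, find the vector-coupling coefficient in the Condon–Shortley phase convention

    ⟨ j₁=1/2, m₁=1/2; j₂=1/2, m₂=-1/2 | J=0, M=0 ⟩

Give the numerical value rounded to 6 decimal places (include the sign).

+0.707107

j₁+j₂−J=1  J+j₁−j₂=0  J−j₁+j₂=0  j₁+j₂+J+1=2
(j₁±m₁, j₂±m₂, J±M) = (1,0,0,1,0,0)
P² = 1/2
sum k=0..0:
  [0] +1/1 = 1
S = 1
C² = P²·S² = 1/2 ; C = +0.707107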